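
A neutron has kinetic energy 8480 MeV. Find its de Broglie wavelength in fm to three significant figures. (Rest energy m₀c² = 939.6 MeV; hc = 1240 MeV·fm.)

Total energy E = KE + m₀c² = 8480 + 939.6 = 9419.6 MeV.
(pc)² = E² − (m₀c²)² = (9419.6)² − (939.6)² = 8.785 × 10⁷ MeV², so pc = 9373 MeV.
λ = hc/(pc) = 1240 MeV·fm / 9373 MeV = 0.132 fm.

λ = 0.132 fm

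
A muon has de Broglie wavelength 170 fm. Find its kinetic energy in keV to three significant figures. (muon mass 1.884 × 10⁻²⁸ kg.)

p = h/λ = 6.626 × 10⁻³⁴ / 1.700 × 10⁻¹³ = 3.898 × 10⁻²¹ kg·m/s.
KE = p²/(2m) = (3.898 × 10⁻²¹)² / (2 × 1.884 × 10⁻²⁸) = 4.032 × 10⁻¹⁴ J = 252 keV.

KE = 252 keV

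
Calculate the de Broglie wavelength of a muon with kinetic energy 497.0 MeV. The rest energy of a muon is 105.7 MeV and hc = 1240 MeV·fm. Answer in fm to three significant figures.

Total energy E = KE + m₀c² = 497.0 + 105.7 = 602.7 MeV.
(pc)² = E² − (m₀c²)² = (602.7)² − (105.7)² = 3.521 × 10⁵ MeV², so pc = 593.4 MeV.
λ = hc/(pc) = 1240 MeV·fm / 593.4 MeV = 2.09 fm.

λ = 2.09 fm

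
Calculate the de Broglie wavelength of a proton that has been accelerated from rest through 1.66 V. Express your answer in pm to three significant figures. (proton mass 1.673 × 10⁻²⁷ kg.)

λ = 22.2 pm

KE = eV = 1.602 × 10⁻¹⁹ × 1.660 = 2.659 × 10⁻¹⁹ J.
p = √(2mKE) = √(2 × 1.673 × 10⁻²⁷ × 2.659 × 10⁻¹⁹) = 2.983 × 10⁻²³ kg·m/s.
λ = h/p = 6.626 × 10⁻³⁴ / 2.983 × 10⁻²³ = 2.22 × 10⁻¹¹ m = 22.2 pm.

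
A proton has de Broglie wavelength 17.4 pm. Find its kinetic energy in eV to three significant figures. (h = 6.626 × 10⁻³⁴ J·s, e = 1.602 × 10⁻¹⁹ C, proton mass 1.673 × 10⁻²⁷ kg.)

KE = 2.71 eV

p = h/λ = 6.626 × 10⁻³⁴ / 1.740 × 10⁻¹¹ = 3.808 × 10⁻²³ kg·m/s.
KE = p²/(2m) = (3.808 × 10⁻²³)² / (2 × 1.673 × 10⁻²⁷) = 4.334 × 10⁻¹⁹ J = 2.71 eV.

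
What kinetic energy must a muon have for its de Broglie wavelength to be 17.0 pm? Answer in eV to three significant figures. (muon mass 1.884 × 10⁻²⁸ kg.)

p = h/λ = 6.626 × 10⁻³⁴ / 1.700 × 10⁻¹¹ = 3.898 × 10⁻²³ kg·m/s.
KE = p²/(2m) = (3.898 × 10⁻²³)² / (2 × 1.884 × 10⁻²⁸) = 4.032 × 10⁻¹⁸ J = 25.2 eV.

KE = 25.2 eV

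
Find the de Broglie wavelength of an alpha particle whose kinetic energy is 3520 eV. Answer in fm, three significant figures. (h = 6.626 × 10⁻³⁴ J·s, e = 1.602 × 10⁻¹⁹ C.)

KE = 3520 eV = 5.639 × 10⁻¹⁶ J.
p = √(2mKE) = √(2 × 6.645 × 10⁻²⁷ × 5.639 × 10⁻¹⁶) = 2.738 × 10⁻²¹ kg·m/s.
λ = h/p = 6.626 × 10⁻³⁴ / 2.738 × 10⁻²¹ = 2.42 × 10⁻¹³ m = 242 fm.

λ = 242 fm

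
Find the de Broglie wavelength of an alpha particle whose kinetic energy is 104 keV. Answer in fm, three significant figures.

KE = 104 keV = 1.666 × 10⁻¹⁴ J.
p = √(2mKE) = √(2 × 6.645 × 10⁻²⁷ × 1.666 × 10⁻¹⁴) = 1.488 × 10⁻²⁰ kg·m/s.
λ = h/p = 6.626 × 10⁻³⁴ / 1.488 × 10⁻²⁰ = 4.45 × 10⁻¹⁴ m = 44.5 fm.

λ = 44.5 fm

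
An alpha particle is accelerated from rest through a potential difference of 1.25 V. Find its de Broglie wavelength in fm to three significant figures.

KE = 2eV = 2 × 1.602 × 10⁻¹⁹ × 1.250 = 4.005 × 10⁻¹⁹ J.
p = √(2mKE) = √(2 × 6.645 × 10⁻²⁷ × 4.005 × 10⁻¹⁹) = 7.296 × 10⁻²³ kg·m/s.
λ = h/p = 6.626 × 10⁻³⁴ / 7.296 × 10⁻²³ = 9.08 × 10⁻¹² m = 9080 fm.

λ = 9080 fm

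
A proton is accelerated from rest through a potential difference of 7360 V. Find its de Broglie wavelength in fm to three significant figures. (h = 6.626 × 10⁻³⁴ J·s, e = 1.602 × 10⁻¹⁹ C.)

KE = eV = 1.602 × 10⁻¹⁹ × 7360 = 1.179 × 10⁻¹⁵ J.
p = √(2mKE) = √(2 × 1.673 × 10⁻²⁷ × 1.179 × 10⁻¹⁵) = 1.986 × 10⁻²¹ kg·m/s.
λ = h/p = 6.626 × 10⁻³⁴ / 1.986 × 10⁻²¹ = 3.34 × 10⁻¹³ m = 334 fm.

λ = 334 fm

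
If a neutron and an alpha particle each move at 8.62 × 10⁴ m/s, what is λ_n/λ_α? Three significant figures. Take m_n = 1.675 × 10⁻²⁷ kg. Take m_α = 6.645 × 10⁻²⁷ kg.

At fixed v, p = mv so λ = h/(mv) ∝ 1/m.
λ_n/λ_α = m_α/m_n = 6.645 × 10⁻²⁷/1.675 × 10⁻²⁷ = 3.97.

λ_n/λ_α = 3.97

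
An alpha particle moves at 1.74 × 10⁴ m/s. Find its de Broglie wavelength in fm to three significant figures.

p = mv = 6.645 × 10⁻²⁷ × 1.74 × 10⁴ = 1.156 × 10⁻²² kg·m/s.
λ = h/p = 6.626 × 10⁻³⁴ / 1.156 × 10⁻²² = 5.73 × 10⁻¹² m = 5730 fm.

λ = 5730 fm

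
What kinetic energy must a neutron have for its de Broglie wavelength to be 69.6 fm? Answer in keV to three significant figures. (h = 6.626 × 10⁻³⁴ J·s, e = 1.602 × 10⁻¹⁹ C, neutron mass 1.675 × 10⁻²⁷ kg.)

KE = 169 keV

p = h/λ = 6.626 × 10⁻³⁴ / 6.960 × 10⁻¹⁴ = 9.520 × 10⁻²¹ kg·m/s.
KE = p²/(2m) = (9.520 × 10⁻²¹)² / (2 × 1.675 × 10⁻²⁷) = 2.705 × 10⁻¹⁴ J = 169 keV.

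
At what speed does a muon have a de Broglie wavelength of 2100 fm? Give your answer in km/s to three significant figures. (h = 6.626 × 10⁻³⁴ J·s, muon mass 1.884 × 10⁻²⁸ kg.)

p = h/λ = 6.626 × 10⁻³⁴ / 2.100 × 10⁻¹² = 3.155 × 10⁻²² kg·m/s.
v = p/m = 3.155 × 10⁻²² / 1.884 × 10⁻²⁸ = 1.67 × 10⁶ m/s = 1670 km/s.

v = 1670 km/s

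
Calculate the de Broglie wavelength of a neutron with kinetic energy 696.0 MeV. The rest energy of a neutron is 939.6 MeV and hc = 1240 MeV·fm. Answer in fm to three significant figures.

Total energy E = KE + m₀c² = 696.0 + 939.6 = 1635.6 MeV.
(pc)² = E² − (m₀c²)² = (1635.6)² − (939.6)² = 1.792 × 10⁶ MeV², so pc = 1339 MeV.
λ = hc/(pc) = 1240 MeV·fm / 1339 MeV = 0.926 fm.

λ = 0.926 fm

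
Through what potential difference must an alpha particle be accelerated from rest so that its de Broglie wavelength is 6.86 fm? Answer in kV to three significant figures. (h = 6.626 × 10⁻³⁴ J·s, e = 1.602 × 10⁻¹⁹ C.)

V = 2190 kV

p = h/λ = 6.626 × 10⁻³⁴ / 6.860 × 10⁻¹⁵ = 9.659 × 10⁻²⁰ kg·m/s.
KE = p²/(2m) = 7.020 × 10⁻¹³ J.
V = KE/2e = 7.020 × 10⁻¹³ / (2 × 1.602 × 10⁻¹⁹) = 2190 kV.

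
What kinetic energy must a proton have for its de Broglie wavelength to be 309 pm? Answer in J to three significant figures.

KE = 1.37 × 10⁻²¹ J

p = h/λ = 6.626 × 10⁻³⁴ / 3.090 × 10⁻¹⁰ = 2.144 × 10⁻²⁴ kg·m/s.
KE = p²/(2m) = (2.144 × 10⁻²⁴)² / (2 × 1.673 × 10⁻²⁷) = 1.374 × 10⁻²¹ J = 1.37 × 10⁻²¹ J.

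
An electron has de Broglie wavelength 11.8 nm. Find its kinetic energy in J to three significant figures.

KE = 1.73 × 10⁻²¹ J

p = h/λ = 6.626 × 10⁻³⁴ / 1.180 × 10⁻⁸ = 5.615 × 10⁻²⁶ kg·m/s.
KE = p²/(2m) = (5.615 × 10⁻²⁶)² / (2 × 9.109 × 10⁻³¹) = 1.731 × 10⁻²¹ J = 1.73 × 10⁻²¹ J.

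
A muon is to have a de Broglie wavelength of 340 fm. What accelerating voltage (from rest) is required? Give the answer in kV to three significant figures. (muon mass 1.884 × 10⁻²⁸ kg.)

p = h/λ = 6.626 × 10⁻³⁴ / 3.400 × 10⁻¹³ = 1.949 × 10⁻²¹ kg·m/s.
KE = p²/(2m) = 1.008 × 10⁻¹⁴ J.
V = KE/e = 1.008 × 10⁻¹⁴ / (1.602 × 10⁻¹⁹) = 62.9 kV.

V = 62.9 kV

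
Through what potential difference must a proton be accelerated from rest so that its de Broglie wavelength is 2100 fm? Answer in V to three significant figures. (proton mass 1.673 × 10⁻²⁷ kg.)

V = 186 V

p = h/λ = 6.626 × 10⁻³⁴ / 2.100 × 10⁻¹² = 3.155 × 10⁻²² kg·m/s.
KE = p²/(2m) = 2.975 × 10⁻¹⁷ J.
V = KE/e = 2.975 × 10⁻¹⁷ / (1.602 × 10⁻¹⁹) = 186 V.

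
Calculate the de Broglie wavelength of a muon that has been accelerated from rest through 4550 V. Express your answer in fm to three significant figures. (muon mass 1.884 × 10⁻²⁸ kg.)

λ = 1260 fm

KE = eV = 1.602 × 10⁻¹⁹ × 4550 = 7.289 × 10⁻¹⁶ J.
p = √(2mKE) = √(2 × 1.884 × 10⁻²⁸ × 7.289 × 10⁻¹⁶) = 5.241 × 10⁻²² kg·m/s.
λ = h/p = 6.626 × 10⁻³⁴ / 5.241 × 10⁻²² = 1.26 × 10⁻¹² m = 1260 fm.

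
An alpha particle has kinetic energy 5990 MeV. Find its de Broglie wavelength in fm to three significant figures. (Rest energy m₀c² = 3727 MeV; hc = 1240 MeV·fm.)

Total energy E = KE + m₀c² = 5990 + 3727 = 9717 MeV.
(pc)² = E² − (m₀c²)² = (9717)² − (3727)² = 8.053 × 10⁷ MeV², so pc = 8974 MeV.
λ = hc/(pc) = 1240 MeV·fm / 8974 MeV = 0.138 fm.

λ = 0.138 fm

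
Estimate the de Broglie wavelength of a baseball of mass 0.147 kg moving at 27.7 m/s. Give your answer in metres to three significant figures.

p = mv = 0.147 × 27.7 = 4.072 kg·m/s.
λ = h/p = 6.626 × 10⁻³⁴ / 4.072 = 1.63 × 10⁻³⁴ m.

λ = 1.63 × 10⁻³⁴ m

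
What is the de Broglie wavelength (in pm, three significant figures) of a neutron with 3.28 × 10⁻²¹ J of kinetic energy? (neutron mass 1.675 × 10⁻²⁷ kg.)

p = √(2mKE) = √(2 × 1.675 × 10⁻²⁷ × 3.280 × 10⁻²¹) = 3.315 × 10⁻²⁴ kg·m/s.
λ = h/p = 6.626 × 10⁻³⁴ / 3.315 × 10⁻²⁴ = 2.00 × 10⁻¹⁰ m = 200 pm.

λ = 200 pm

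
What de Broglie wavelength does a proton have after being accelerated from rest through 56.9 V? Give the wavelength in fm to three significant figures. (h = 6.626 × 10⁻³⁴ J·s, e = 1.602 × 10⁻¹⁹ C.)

λ = 3790 fm

KE = eV = 1.602 × 10⁻¹⁹ × 56.90 = 9.115 × 10⁻¹⁸ J.
p = √(2mKE) = √(2 × 1.673 × 10⁻²⁷ × 9.115 × 10⁻¹⁸) = 1.746 × 10⁻²² kg·m/s.
λ = h/p = 6.626 × 10⁻³⁴ / 1.746 × 10⁻²² = 3.79 × 10⁻¹² m = 3790 fm.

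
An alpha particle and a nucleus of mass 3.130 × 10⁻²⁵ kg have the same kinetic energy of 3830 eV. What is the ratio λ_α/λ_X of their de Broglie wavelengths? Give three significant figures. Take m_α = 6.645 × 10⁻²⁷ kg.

λ_α/λ_X = 6.86

At fixed KE, p = √(2mKE) so λ = h/p ∝ 1/√m.
λ_α/λ_X = √(m_X/m_α) = √(3.130 × 10⁻²⁵/6.645 × 10⁻²⁷) = √(47.10) = 6.86.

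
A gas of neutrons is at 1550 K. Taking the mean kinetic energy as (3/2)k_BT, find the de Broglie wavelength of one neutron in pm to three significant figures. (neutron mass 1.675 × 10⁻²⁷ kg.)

λ = 63.9 pm

KE = (3/2)k_BT = 1.5 × 1.381 × 10⁻²³ × 1550 = 3.211 × 10⁻²⁰ J.
p = √(2mKE) = √(2 × 1.675 × 10⁻²⁷ × 3.211 × 10⁻²⁰) = 1.037 × 10⁻²³ kg·m/s.
λ = h/p = 6.39 × 10⁻¹¹ m = 63.9 pm.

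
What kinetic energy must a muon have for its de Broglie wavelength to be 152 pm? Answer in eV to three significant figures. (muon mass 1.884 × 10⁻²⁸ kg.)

KE = 0.315 eV

p = h/λ = 6.626 × 10⁻³⁴ / 1.520 × 10⁻¹⁰ = 4.359 × 10⁻²⁴ kg·m/s.
KE = p²/(2m) = (4.359 × 10⁻²⁴)² / (2 × 1.884 × 10⁻²⁸) = 5.043 × 10⁻²⁰ J = 0.315 eV.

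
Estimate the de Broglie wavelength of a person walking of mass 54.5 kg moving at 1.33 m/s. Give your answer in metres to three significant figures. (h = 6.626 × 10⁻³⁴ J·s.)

λ = 9.14 × 10⁻³⁶ m

p = mv = 54.5 × 1.33 = 7.249 × 10¹ kg·m/s.
λ = h/p = 6.626 × 10⁻³⁴ / 7.249 × 10¹ = 9.14 × 10⁻³⁶ m.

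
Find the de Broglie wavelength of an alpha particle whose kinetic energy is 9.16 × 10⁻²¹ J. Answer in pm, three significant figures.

p = √(2mKE) = √(2 × 6.645 × 10⁻²⁷ × 9.160 × 10⁻²¹) = 1.103 × 10⁻²³ kg·m/s.
λ = h/p = 6.626 × 10⁻³⁴ / 1.103 × 10⁻²³ = 6.01 × 10⁻¹¹ m = 60.1 pm.

λ = 60.1 pm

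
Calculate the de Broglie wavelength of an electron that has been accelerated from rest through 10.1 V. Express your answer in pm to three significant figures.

λ = 386 pm

KE = eV = 1.602 × 10⁻¹⁹ × 10.10 = 1.618 × 10⁻¹⁸ J.
p = √(2mKE) = √(2 × 9.109 × 10⁻³¹ × 1.618 × 10⁻¹⁸) = 1.717 × 10⁻²⁴ kg·m/s.
λ = h/p = 6.626 × 10⁻³⁴ / 1.717 × 10⁻²⁴ = 3.86 × 10⁻¹⁰ m = 386 pm.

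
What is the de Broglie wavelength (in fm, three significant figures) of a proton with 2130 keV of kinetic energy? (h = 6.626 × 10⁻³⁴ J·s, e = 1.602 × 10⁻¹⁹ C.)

KE = 2130 keV = 3.412 × 10⁻¹³ J.
p = √(2mKE) = √(2 × 1.673 × 10⁻²⁷ × 3.412 × 10⁻¹³) = 3.379 × 10⁻²⁰ kg·m/s.
λ = h/p = 6.626 × 10⁻³⁴ / 3.379 × 10⁻²⁰ = 1.96 × 10⁻¹⁴ m = 19.6 fm.

λ = 19.6 fm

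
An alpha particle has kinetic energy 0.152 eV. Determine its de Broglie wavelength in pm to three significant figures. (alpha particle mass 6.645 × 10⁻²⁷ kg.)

KE = 0.152 eV = 2.435 × 10⁻²⁰ J.
p = √(2mKE) = √(2 × 6.645 × 10⁻²⁷ × 2.435 × 10⁻²⁰) = 1.799 × 10⁻²³ kg·m/s.
λ = h/p = 6.626 × 10⁻³⁴ / 1.799 × 10⁻²³ = 3.68 × 10⁻¹¹ m = 36.8 pm.

λ = 36.8 pm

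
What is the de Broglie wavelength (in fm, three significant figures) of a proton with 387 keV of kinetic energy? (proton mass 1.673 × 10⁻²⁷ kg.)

KE = 387 keV = 6.200 × 10⁻¹⁴ J.
p = √(2mKE) = √(2 × 1.673 × 10⁻²⁷ × 6.200 × 10⁻¹⁴) = 1.440 × 10⁻²⁰ kg·m/s.
λ = h/p = 6.626 × 10⁻³⁴ / 1.440 × 10⁻²⁰ = 4.60 × 10⁻¹⁴ m = 46.0 fm.

λ = 46.0 fm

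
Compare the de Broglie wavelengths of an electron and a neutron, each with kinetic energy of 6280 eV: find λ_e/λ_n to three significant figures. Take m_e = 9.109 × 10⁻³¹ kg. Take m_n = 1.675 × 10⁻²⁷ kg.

λ_e/λ_n = 42.9

At fixed KE, p = √(2mKE) so λ = h/p ∝ 1/√m.
λ_e/λ_n = √(m_n/m_e) = √(1.675 × 10⁻²⁷/9.109 × 10⁻³¹) = √(1839) = 42.9.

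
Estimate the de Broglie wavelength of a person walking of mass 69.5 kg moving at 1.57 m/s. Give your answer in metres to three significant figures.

λ = 6.07 × 10⁻³⁶ m

p = mv = 69.5 × 1.57 = 1.091 × 10² kg·m/s.
λ = h/p = 6.626 × 10⁻³⁴ / 1.091 × 10² = 6.07 × 10⁻³⁶ m.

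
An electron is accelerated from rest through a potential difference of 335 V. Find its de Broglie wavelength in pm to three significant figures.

KE = eV = 1.602 × 10⁻¹⁹ × 335.0 = 5.367 × 10⁻¹⁷ J.
p = √(2mKE) = √(2 × 9.109 × 10⁻³¹ × 5.367 × 10⁻¹⁷) = 9.888 × 10⁻²⁴ kg·m/s.
λ = h/p = 6.626 × 10⁻³⁴ / 9.888 × 10⁻²⁴ = 6.70 × 10⁻¹¹ m = 67.0 pm.

λ = 67.0 pm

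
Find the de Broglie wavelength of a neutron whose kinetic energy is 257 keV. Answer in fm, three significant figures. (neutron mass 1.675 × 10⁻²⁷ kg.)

KE = 257 keV = 4.117 × 10⁻¹⁴ J.
p = √(2mKE) = √(2 × 1.675 × 10⁻²⁷ × 4.117 × 10⁻¹⁴) = 1.174 × 10⁻²⁰ kg·m/s.
λ = h/p = 6.626 × 10⁻³⁴ / 1.174 × 10⁻²⁰ = 5.64 × 10⁻¹⁴ m = 56.4 fm.

λ = 56.4 fm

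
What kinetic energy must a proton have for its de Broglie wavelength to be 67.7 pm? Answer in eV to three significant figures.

p = h/λ = 6.626 × 10⁻³⁴ / 6.770 × 10⁻¹¹ = 9.787 × 10⁻²⁴ kg·m/s.
KE = p²/(2m) = (9.787 × 10⁻²⁴)² / (2 × 1.673 × 10⁻²⁷) = 2.863 × 10⁻²⁰ J = 0.179 eV.

KE = 0.179 eV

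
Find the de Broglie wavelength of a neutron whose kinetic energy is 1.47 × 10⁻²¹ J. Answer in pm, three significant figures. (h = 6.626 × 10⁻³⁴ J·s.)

λ = 299 pm

p = √(2mKE) = √(2 × 1.675 × 10⁻²⁷ × 1.470 × 10⁻²¹) = 2.219 × 10⁻²⁴ kg·m/s.
λ = h/p = 6.626 × 10⁻³⁴ / 2.219 × 10⁻²⁴ = 2.99 × 10⁻¹⁰ m = 299 pm.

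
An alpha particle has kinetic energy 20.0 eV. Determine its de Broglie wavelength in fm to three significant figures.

λ = 3210 fm

KE = 20.0 eV = 3.204 × 10⁻¹⁸ J.
p = √(2mKE) = √(2 × 6.645 × 10⁻²⁷ × 3.204 × 10⁻¹⁸) = 2.064 × 10⁻²² kg·m/s.
λ = h/p = 6.626 × 10⁻³⁴ / 2.064 × 10⁻²² = 3.21 × 10⁻¹² m = 3210 fm.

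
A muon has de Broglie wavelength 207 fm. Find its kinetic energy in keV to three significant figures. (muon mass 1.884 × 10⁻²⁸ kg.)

KE = 170 keV

p = h/λ = 6.626 × 10⁻³⁴ / 2.070 × 10⁻¹³ = 3.201 × 10⁻²¹ kg·m/s.
KE = p²/(2m) = (3.201 × 10⁻²¹)² / (2 × 1.884 × 10⁻²⁸) = 2.719 × 10⁻¹⁴ J = 170 keV.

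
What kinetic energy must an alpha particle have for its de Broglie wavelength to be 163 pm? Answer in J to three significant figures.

p = h/λ = 6.626 × 10⁻³⁴ / 1.630 × 10⁻¹⁰ = 4.065 × 10⁻²⁴ kg·m/s.
KE = p²/(2m) = (4.065 × 10⁻²⁴)² / (2 × 6.645 × 10⁻²⁷) = 1.243 × 10⁻²¹ J = 1.24 × 10⁻²¹ J.

KE = 1.24 × 10⁻²¹ J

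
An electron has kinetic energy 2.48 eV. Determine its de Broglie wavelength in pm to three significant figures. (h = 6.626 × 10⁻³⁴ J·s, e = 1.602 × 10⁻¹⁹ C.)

λ = 779 pm

KE = 2.48 eV = 3.973 × 10⁻¹⁹ J.
p = √(2mKE) = √(2 × 9.109 × 10⁻³¹ × 3.973 × 10⁻¹⁹) = 8.508 × 10⁻²⁵ kg·m/s.
λ = h/p = 6.626 × 10⁻³⁴ / 8.508 × 10⁻²⁵ = 7.79 × 10⁻¹⁰ m = 779 pm.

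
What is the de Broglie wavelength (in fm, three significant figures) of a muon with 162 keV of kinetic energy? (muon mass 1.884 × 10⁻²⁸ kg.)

λ = 212 fm

KE = 162 keV = 2.595 × 10⁻¹⁴ J.
p = √(2mKE) = √(2 × 1.884 × 10⁻²⁸ × 2.595 × 10⁻¹⁴) = 3.127 × 10⁻²¹ kg·m/s.
λ = h/p = 6.626 × 10⁻³⁴ / 3.127 × 10⁻²¹ = 2.12 × 10⁻¹³ m = 212 fm.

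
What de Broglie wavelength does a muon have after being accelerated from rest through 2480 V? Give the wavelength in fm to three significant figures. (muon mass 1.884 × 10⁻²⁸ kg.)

KE = eV = 1.602 × 10⁻¹⁹ × 2480 = 3.973 × 10⁻¹⁶ J.
p = √(2mKE) = √(2 × 1.884 × 10⁻²⁸ × 3.973 × 10⁻¹⁶) = 3.869 × 10⁻²² kg·m/s.
λ = h/p = 6.626 × 10⁻³⁴ / 3.869 × 10⁻²² = 1.71 × 10⁻¹² m = 1710 fm.

λ = 1710 fm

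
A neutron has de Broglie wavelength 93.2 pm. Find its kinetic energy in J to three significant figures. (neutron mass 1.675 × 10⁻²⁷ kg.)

KE = 1.51 × 10⁻²⁰ J

p = h/λ = 6.626 × 10⁻³⁴ / 9.320 × 10⁻¹¹ = 7.109 × 10⁻²⁴ kg·m/s.
KE = p²/(2m) = (7.109 × 10⁻²⁴)² / (2 × 1.675 × 10⁻²⁷) = 1.509 × 10⁻²⁰ J = 1.51 × 10⁻²⁰ J.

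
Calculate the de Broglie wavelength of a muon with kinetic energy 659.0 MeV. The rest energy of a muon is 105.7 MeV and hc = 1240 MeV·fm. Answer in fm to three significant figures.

λ = 1.64 fm

Total energy E = KE + m₀c² = 659.0 + 105.7 = 764.7 MeV.
(pc)² = E² − (m₀c²)² = (764.7)² − (105.7)² = 5.736 × 10⁵ MeV², so pc = 757.4 MeV.
λ = hc/(pc) = 1240 MeV·fm / 757.4 MeV = 1.64 fm.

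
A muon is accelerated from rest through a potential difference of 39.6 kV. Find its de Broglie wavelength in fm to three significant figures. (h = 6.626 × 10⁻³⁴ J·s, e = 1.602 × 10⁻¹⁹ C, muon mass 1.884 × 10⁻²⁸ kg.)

KE = eV = 1.602 × 10⁻¹⁹ × 3.960 × 10⁴ = 6.344 × 10⁻¹⁵ J.
p = √(2mKE) = √(2 × 1.884 × 10⁻²⁸ × 6.344 × 10⁻¹⁵) = 1.546 × 10⁻²¹ kg·m/s.
λ = h/p = 6.626 × 10⁻³⁴ / 1.546 × 10⁻²¹ = 4.29 × 10⁻¹³ m = 429 fm.

λ = 429 fm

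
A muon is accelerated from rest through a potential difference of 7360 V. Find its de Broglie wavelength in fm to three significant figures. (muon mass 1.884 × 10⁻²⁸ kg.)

λ = 994 fm

KE = eV = 1.602 × 10⁻¹⁹ × 7360 = 1.179 × 10⁻¹⁵ J.
p = √(2mKE) = √(2 × 1.884 × 10⁻²⁸ × 1.179 × 10⁻¹⁵) = 6.665 × 10⁻²² kg·m/s.
λ = h/p = 6.626 × 10⁻³⁴ / 6.665 × 10⁻²² = 9.94 × 10⁻¹³ m = 994 fm.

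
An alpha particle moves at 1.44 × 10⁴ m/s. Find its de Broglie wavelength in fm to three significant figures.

λ = 6920 fm

p = mv = 6.645 × 10⁻²⁷ × 1.44 × 10⁴ = 9.569 × 10⁻²³ kg·m/s.
λ = h/p = 6.626 × 10⁻³⁴ / 9.569 × 10⁻²³ = 6.92 × 10⁻¹² m = 6920 fm.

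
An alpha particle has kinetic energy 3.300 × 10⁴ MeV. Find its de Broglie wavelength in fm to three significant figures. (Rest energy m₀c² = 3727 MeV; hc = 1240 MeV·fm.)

Total energy E = KE + m₀c² = 3.300 × 10⁴ + 3727 = 36727 MeV.
(pc)² = E² − (m₀c²)² = (36727)² − (3727)² = 1.335 × 10⁹ MeV², so pc = 3.654 × 10⁴ MeV.
λ = hc/(pc) = 1240 MeV·fm / 3.654 × 10⁴ MeV = 0.0339 fm.

λ = 0.0339 fm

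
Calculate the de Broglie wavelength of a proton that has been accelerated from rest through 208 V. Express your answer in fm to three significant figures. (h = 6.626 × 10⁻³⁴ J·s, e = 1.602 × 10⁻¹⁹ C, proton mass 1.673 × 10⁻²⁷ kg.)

KE = eV = 1.602 × 10⁻¹⁹ × 208.0 = 3.332 × 10⁻¹⁷ J.
p = √(2mKE) = √(2 × 1.673 × 10⁻²⁷ × 3.332 × 10⁻¹⁷) = 3.339 × 10⁻²² kg·m/s.
λ = h/p = 6.626 × 10⁻³⁴ / 3.339 × 10⁻²² = 1.98 × 10⁻¹² m = 1980 fm.

λ = 1980 fm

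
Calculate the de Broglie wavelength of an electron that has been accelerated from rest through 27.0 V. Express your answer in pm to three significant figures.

λ = 236 pm

KE = eV = 1.602 × 10⁻¹⁹ × 27.00 = 4.325 × 10⁻¹⁸ J.
p = √(2mKE) = √(2 × 9.109 × 10⁻³¹ × 4.325 × 10⁻¹⁸) = 2.807 × 10⁻²⁴ kg·m/s.
λ = h/p = 6.626 × 10⁻³⁴ / 2.807 × 10⁻²⁴ = 2.36 × 10⁻¹⁰ m = 236 pm.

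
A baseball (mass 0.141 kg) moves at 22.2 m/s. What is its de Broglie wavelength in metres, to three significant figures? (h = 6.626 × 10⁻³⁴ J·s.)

λ = 2.12 × 10⁻³⁴ m

p = mv = 0.141 × 22.2 = 3.130 kg·m/s.
λ = h/p = 6.626 × 10⁻³⁴ / 3.130 = 2.12 × 10⁻³⁴ m.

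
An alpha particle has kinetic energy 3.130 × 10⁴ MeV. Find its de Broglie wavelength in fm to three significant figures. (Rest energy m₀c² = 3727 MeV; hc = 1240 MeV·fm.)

Total energy E = KE + m₀c² = 3.130 × 10⁴ + 3727 = 35027 MeV.
(pc)² = E² − (m₀c²)² = (35027)² − (3727)² = 1.213 × 10⁹ MeV², so pc = 3.483 × 10⁴ MeV.
λ = hc/(pc) = 1240 MeV·fm / 3.483 × 10⁴ MeV = 0.0356 fm.

λ = 0.0356 fm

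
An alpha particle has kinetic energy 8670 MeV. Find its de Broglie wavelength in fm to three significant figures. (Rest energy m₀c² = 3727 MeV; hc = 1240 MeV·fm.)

λ = 0.105 fm

Total energy E = KE + m₀c² = 8670 + 3727 = 12397 MeV.
(pc)² = E² − (m₀c²)² = (12397)² − (3727)² = 1.398 × 10⁸ MeV², so pc = 1.182 × 10⁴ MeV.
λ = hc/(pc) = 1240 MeV·fm / 1.182 × 10⁴ MeV = 0.105 fm.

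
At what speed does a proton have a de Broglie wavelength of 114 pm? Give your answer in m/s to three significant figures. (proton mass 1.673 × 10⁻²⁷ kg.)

v = 3470 m/s

p = h/λ = 6.626 × 10⁻³⁴ / 1.140 × 10⁻¹⁰ = 5.812 × 10⁻²⁴ kg·m/s.
v = p/m = 5.812 × 10⁻²⁴ / 1.673 × 10⁻²⁷ = 3.47 × 10³ m/s = 3470 m/s.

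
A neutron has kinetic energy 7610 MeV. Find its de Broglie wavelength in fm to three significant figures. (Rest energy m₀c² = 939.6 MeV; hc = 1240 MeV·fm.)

λ = 0.146 fm

Total energy E = KE + m₀c² = 7610 + 939.6 = 8549.6 MeV.
(pc)² = E² − (m₀c²)² = (8549.6)² − (939.6)² = 7.221 × 10⁷ MeV², so pc = 8498 MeV.
λ = hc/(pc) = 1240 MeV·fm / 8498 MeV = 0.146 fm.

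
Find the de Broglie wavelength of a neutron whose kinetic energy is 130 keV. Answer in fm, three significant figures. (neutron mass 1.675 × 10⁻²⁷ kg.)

λ = 79.3 fm

KE = 130 keV = 2.083 × 10⁻¹⁴ J.
p = √(2mKE) = √(2 × 1.675 × 10⁻²⁷ × 2.083 × 10⁻¹⁴) = 8.353 × 10⁻²¹ kg·m/s.
λ = h/p = 6.626 × 10⁻³⁴ / 8.353 × 10⁻²¹ = 7.93 × 10⁻¹⁴ m = 79.3 fm.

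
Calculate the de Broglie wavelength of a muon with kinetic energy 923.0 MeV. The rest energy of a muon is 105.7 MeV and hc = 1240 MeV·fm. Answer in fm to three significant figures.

λ = 1.21 fm

Total energy E = KE + m₀c² = 923.0 + 105.7 = 1028.7 MeV.
(pc)² = E² − (m₀c²)² = (1028.7)² − (105.7)² = 1.047 × 10⁶ MeV², so pc = 1023 MeV.
λ = hc/(pc) = 1240 MeV·fm / 1023 MeV = 1.21 fm.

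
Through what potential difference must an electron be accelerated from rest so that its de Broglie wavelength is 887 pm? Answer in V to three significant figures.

V = 1.91 V

p = h/λ = 6.626 × 10⁻³⁴ / 8.870 × 10⁻¹⁰ = 7.470 × 10⁻²⁵ kg·m/s.
KE = p²/(2m) = 3.063 × 10⁻¹⁹ J.
V = KE/e = 3.063 × 10⁻¹⁹ / (1.602 × 10⁻¹⁹) = 1.91 V.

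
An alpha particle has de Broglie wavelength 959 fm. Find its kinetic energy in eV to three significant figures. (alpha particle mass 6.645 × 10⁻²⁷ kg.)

KE = 224 eV

p = h/λ = 6.626 × 10⁻³⁴ / 9.590 × 10⁻¹³ = 6.909 × 10⁻²² kg·m/s.
KE = p²/(2m) = (6.909 × 10⁻²²)² / (2 × 6.645 × 10⁻²⁷) = 3.592 × 10⁻¹⁷ J = 224 eV.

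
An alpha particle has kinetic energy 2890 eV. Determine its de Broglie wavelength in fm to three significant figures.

λ = 267 fm

KE = 2890 eV = 4.630 × 10⁻¹⁶ J.
p = √(2mKE) = √(2 × 6.645 × 10⁻²⁷ × 4.630 × 10⁻¹⁶) = 2.481 × 10⁻²¹ kg·m/s.
λ = h/p = 6.626 × 10⁻³⁴ / 2.481 × 10⁻²¹ = 2.67 × 10⁻¹³ m = 267 fm.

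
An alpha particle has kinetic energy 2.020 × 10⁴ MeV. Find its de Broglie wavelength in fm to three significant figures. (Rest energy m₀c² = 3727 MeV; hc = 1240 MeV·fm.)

Total energy E = KE + m₀c² = 2.020 × 10⁴ + 3727 = 23927 MeV.
(pc)² = E² − (m₀c²)² = (23927)² − (3727)² = 5.586 × 10⁸ MeV², so pc = 2.363 × 10⁴ MeV.
λ = hc/(pc) = 1240 MeV·fm / 2.363 × 10⁴ MeV = 0.0525 fm.

λ = 0.0525 fm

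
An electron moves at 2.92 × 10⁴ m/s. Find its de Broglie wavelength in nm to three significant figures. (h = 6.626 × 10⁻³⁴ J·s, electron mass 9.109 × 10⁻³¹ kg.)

λ = 24.9 nm

p = mv = 9.109 × 10⁻³¹ × 2.92 × 10⁴ = 2.660 × 10⁻²⁶ kg·m/s.
λ = h/p = 6.626 × 10⁻³⁴ / 2.660 × 10⁻²⁶ = 2.49 × 10⁻⁸ m = 24.9 nm.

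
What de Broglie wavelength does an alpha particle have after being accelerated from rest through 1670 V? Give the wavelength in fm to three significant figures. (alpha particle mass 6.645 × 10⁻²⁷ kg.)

KE = 2eV = 2 × 1.602 × 10⁻¹⁹ × 1670 = 5.351 × 10⁻¹⁶ J.
p = √(2mKE) = √(2 × 6.645 × 10⁻²⁷ × 5.351 × 10⁻¹⁶) = 2.667 × 10⁻²¹ kg·m/s.
λ = h/p = 6.626 × 10⁻³⁴ / 2.667 × 10⁻²¹ = 2.48 × 10⁻¹³ m = 248 fm.

λ = 248 fm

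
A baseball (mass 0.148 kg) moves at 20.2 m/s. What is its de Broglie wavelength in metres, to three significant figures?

p = mv = 0.148 × 20.2 = 2.990 kg·m/s.
λ = h/p = 6.626 × 10⁻³⁴ / 2.990 = 2.22 × 10⁻³⁴ m.

λ = 2.22 × 10⁻³⁴ m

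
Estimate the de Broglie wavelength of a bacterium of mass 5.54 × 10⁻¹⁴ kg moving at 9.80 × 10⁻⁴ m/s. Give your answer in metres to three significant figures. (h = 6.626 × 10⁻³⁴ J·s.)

p = mv = 5.54 × 10⁻¹⁴ × 9.80 × 10⁻⁴ = 5.429 × 10⁻¹⁷ kg·m/s.
λ = h/p = 6.626 × 10⁻³⁴ / 5.429 × 10⁻¹⁷ = 1.22 × 10⁻¹⁷ m.

λ = 1.22 × 10⁻¹⁷ m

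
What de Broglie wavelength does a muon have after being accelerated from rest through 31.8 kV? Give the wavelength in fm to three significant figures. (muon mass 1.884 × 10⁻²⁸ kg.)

λ = 478 fm

KE = eV = 1.602 × 10⁻¹⁹ × 3.180 × 10⁴ = 5.094 × 10⁻¹⁵ J.
p = √(2mKE) = √(2 × 1.884 × 10⁻²⁸ × 5.094 × 10⁻¹⁵) = 1.385 × 10⁻²¹ kg·m/s.
λ = h/p = 6.626 × 10⁻³⁴ / 1.385 × 10⁻²¹ = 4.78 × 10⁻¹³ m = 478 fm.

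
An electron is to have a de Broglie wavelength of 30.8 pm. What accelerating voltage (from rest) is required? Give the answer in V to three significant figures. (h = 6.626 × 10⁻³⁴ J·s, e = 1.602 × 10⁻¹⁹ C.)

V = 1590 V

p = h/λ = 6.626 × 10⁻³⁴ / 3.080 × 10⁻¹¹ = 2.151 × 10⁻²³ kg·m/s.
KE = p²/(2m) = 2.540 × 10⁻¹⁶ J.
V = KE/e = 2.540 × 10⁻¹⁶ / (1.602 × 10⁻¹⁹) = 1590 V.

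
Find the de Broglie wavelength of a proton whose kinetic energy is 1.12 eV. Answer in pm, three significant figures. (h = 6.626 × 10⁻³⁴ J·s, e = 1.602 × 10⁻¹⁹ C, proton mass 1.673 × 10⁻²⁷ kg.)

KE = 1.12 eV = 1.794 × 10⁻¹⁹ J.
p = √(2mKE) = √(2 × 1.673 × 10⁻²⁷ × 1.794 × 10⁻¹⁹) = 2.450 × 10⁻²³ kg·m/s.
λ = h/p = 6.626 × 10⁻³⁴ / 2.450 × 10⁻²³ = 2.70 × 10⁻¹¹ m = 27.0 pm.

λ = 27.0 pm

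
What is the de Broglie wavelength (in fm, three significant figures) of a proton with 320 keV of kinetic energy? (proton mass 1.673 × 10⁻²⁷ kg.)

λ = 50.6 fm

KE = 320 keV = 5.126 × 10⁻¹⁴ J.
p = √(2mKE) = √(2 × 1.673 × 10⁻²⁷ × 5.126 × 10⁻¹⁴) = 1.310 × 10⁻²⁰ kg·m/s.
λ = h/p = 6.626 × 10⁻³⁴ / 1.310 × 10⁻²⁰ = 5.06 × 10⁻¹⁴ m = 50.6 fm.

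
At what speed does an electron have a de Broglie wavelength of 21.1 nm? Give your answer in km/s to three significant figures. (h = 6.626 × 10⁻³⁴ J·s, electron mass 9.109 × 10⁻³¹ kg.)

p = h/λ = 6.626 × 10⁻³⁴ / 2.110 × 10⁻⁸ = 3.140 × 10⁻²⁶ kg·m/s.
v = p/m = 3.140 × 10⁻²⁶ / 9.109 × 10⁻³¹ = 3.45 × 10⁴ m/s = 34.5 km/s.

v = 34.5 km/s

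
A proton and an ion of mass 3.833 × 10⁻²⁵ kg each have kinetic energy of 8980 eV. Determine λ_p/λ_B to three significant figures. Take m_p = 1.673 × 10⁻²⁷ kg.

At fixed KE, p = √(2mKE) so λ = h/p ∝ 1/√m.
λ_p/λ_B = √(m_B/m_p) = √(3.833 × 10⁻²⁵/1.673 × 10⁻²⁷) = √(229.1) = 15.1.

λ_p/λ_B = 15.1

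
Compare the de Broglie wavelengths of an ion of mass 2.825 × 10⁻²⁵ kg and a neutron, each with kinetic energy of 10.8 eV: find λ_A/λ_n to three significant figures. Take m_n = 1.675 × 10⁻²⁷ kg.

λ_A/λ_n = 0.0770

At fixed KE, p = √(2mKE) so λ = h/p ∝ 1/√m.
λ_A/λ_n = √(m_n/m_A) = √(1.675 × 10⁻²⁷/2.825 × 10⁻²⁵) = √(5.929 × 10⁻³) = 0.0770.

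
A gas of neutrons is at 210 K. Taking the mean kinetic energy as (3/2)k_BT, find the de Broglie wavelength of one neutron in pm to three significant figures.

KE = (3/2)k_BT = 1.5 × 1.381 × 10⁻²³ × 210 = 4.350 × 10⁻²¹ J.
p = √(2mKE) = √(2 × 1.675 × 10⁻²⁷ × 4.350 × 10⁻²¹) = 3.817 × 10⁻²⁴ kg·m/s.
λ = h/p = 1.74 × 10⁻¹⁰ m = 174 pm.

λ = 174 pm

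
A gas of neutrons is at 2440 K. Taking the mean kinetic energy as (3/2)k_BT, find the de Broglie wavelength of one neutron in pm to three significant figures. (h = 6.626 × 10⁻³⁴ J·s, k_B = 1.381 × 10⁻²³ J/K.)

λ = 50.9 pm

KE = (3/2)k_BT = 1.5 × 1.381 × 10⁻²³ × 2440 = 5.054 × 10⁻²⁰ J.
p = √(2mKE) = √(2 × 1.675 × 10⁻²⁷ × 5.054 × 10⁻²⁰) = 1.301 × 10⁻²³ kg·m/s.
λ = h/p = 5.09 × 10⁻¹¹ m = 50.9 pm.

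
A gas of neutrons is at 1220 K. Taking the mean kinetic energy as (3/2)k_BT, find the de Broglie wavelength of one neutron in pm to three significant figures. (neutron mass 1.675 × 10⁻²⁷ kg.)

KE = (3/2)k_BT = 1.5 × 1.381 × 10⁻²³ × 1220 = 2.527 × 10⁻²⁰ J.
p = √(2mKE) = √(2 × 1.675 × 10⁻²⁷ × 2.527 × 10⁻²⁰) = 9.201 × 10⁻²⁴ kg·m/s.
λ = h/p = 7.20 × 10⁻¹¹ m = 72.0 pm.

λ = 72.0 pm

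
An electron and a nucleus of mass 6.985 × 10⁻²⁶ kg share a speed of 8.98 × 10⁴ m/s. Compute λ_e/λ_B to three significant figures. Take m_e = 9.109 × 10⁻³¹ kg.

At fixed v, p = mv so λ = h/(mv) ∝ 1/m.
λ_e/λ_B = m_B/m_e = 6.985 × 10⁻²⁶/9.109 × 10⁻³¹ = 7.67 × 10⁴.

λ_e/λ_B = 7.67 × 10⁴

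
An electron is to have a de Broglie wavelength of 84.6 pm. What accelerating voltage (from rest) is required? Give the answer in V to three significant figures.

p = h/λ = 6.626 × 10⁻³⁴ / 8.460 × 10⁻¹¹ = 7.832 × 10⁻²⁴ kg·m/s.
KE = p²/(2m) = 3.367 × 10⁻¹⁷ J.
V = KE/e = 3.367 × 10⁻¹⁷ / (1.602 × 10⁻¹⁹) = 210 V.

V = 210 V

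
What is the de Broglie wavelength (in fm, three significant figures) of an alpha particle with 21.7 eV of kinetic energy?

KE = 21.7 eV = 3.476 × 10⁻¹⁸ J.
p = √(2mKE) = √(2 × 6.645 × 10⁻²⁷ × 3.476 × 10⁻¹⁸) = 2.149 × 10⁻²² kg·m/s.
λ = h/p = 6.626 × 10⁻³⁴ / 2.149 × 10⁻²² = 3.08 × 10⁻¹² m = 3080 fm.

λ = 3080 fm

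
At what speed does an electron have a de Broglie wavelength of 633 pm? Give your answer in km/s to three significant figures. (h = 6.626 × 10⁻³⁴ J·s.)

v = 1150 km/s

p = h/λ = 6.626 × 10⁻³⁴ / 6.330 × 10⁻¹⁰ = 1.047 × 10⁻²⁴ kg·m/s.
v = p/m = 1.047 × 10⁻²⁴ / 9.109 × 10⁻³¹ = 1.15 × 10⁶ m/s = 1150 km/s.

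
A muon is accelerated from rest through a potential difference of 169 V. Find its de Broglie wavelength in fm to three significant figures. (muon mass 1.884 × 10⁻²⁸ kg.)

λ = 6560 fm

KE = eV = 1.602 × 10⁻¹⁹ × 169.0 = 2.707 × 10⁻¹⁷ J.
p = √(2mKE) = √(2 × 1.884 × 10⁻²⁸ × 2.707 × 10⁻¹⁷) = 1.010 × 10⁻²² kg·m/s.
λ = h/p = 6.626 × 10⁻³⁴ / 1.010 × 10⁻²² = 6.56 × 10⁻¹² m = 6560 fm.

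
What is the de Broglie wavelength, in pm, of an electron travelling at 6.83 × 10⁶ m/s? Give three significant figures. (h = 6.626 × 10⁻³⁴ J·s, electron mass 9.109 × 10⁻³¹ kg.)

λ = 107 pm

p = mv = 9.109 × 10⁻³¹ × 6.83 × 10⁶ = 6.221 × 10⁻²⁴ kg·m/s.
λ = h/p = 6.626 × 10⁻³⁴ / 6.221 × 10⁻²⁴ = 1.07 × 10⁻¹⁰ m = 107 pm.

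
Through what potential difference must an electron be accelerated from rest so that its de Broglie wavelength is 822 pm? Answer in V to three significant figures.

p = h/λ = 6.626 × 10⁻³⁴ / 8.220 × 10⁻¹⁰ = 8.061 × 10⁻²⁵ kg·m/s.
KE = p²/(2m) = 3.567 × 10⁻¹⁹ J.
V = KE/e = 3.567 × 10⁻¹⁹ / (1.602 × 10⁻¹⁹) = 2.23 V.

V = 2.23 V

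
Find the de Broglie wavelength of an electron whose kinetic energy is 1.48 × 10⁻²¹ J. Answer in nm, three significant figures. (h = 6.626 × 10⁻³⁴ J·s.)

p = √(2mKE) = √(2 × 9.109 × 10⁻³¹ × 1.480 × 10⁻²¹) = 5.193 × 10⁻²⁶ kg·m/s.
λ = h/p = 6.626 × 10⁻³⁴ / 5.193 × 10⁻²⁶ = 1.28 × 10⁻⁸ m = 12.8 nm.

λ = 12.8 nm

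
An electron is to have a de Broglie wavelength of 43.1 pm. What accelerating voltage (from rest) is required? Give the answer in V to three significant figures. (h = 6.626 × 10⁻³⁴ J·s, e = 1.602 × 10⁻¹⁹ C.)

p = h/λ = 6.626 × 10⁻³⁴ / 4.310 × 10⁻¹¹ = 1.537 × 10⁻²³ kg·m/s.
KE = p²/(2m) = 1.297 × 10⁻¹⁶ J.
V = KE/e = 1.297 × 10⁻¹⁶ / (1.602 × 10⁻¹⁹) = 810 V.

V = 810 V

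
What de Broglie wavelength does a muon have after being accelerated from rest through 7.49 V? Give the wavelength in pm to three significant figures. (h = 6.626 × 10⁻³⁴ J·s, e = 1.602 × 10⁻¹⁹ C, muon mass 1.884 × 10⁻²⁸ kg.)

λ = 31.2 pm

KE = eV = 1.602 × 10⁻¹⁹ × 7.490 = 1.200 × 10⁻¹⁸ J.
p = √(2mKE) = √(2 × 1.884 × 10⁻²⁸ × 1.200 × 10⁻¹⁸) = 2.126 × 10⁻²³ kg·m/s.
λ = h/p = 6.626 × 10⁻³⁴ / 2.126 × 10⁻²³ = 3.12 × 10⁻¹¹ m = 31.2 pm.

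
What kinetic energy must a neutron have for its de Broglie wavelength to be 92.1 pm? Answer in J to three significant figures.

p = h/λ = 6.626 × 10⁻³⁴ / 9.210 × 10⁻¹¹ = 7.194 × 10⁻²⁴ kg·m/s.
KE = p²/(2m) = (7.194 × 10⁻²⁴)² / (2 × 1.675 × 10⁻²⁷) = 1.545 × 10⁻²⁰ J = 1.55 × 10⁻²⁰ J.

KE = 1.55 × 10⁻²⁰ J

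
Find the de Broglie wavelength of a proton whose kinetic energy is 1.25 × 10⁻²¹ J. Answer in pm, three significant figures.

λ = 324 pm

p = √(2mKE) = √(2 × 1.673 × 10⁻²⁷ × 1.250 × 10⁻²¹) = 2.045 × 10⁻²⁴ kg·m/s.
λ = h/p = 6.626 × 10⁻³⁴ / 2.045 × 10⁻²⁴ = 3.24 × 10⁻¹⁰ m = 324 pm.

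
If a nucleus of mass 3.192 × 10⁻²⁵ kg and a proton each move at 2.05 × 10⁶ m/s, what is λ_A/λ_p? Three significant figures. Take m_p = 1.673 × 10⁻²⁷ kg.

At fixed v, p = mv so λ = h/(mv) ∝ 1/m.
λ_A/λ_p = m_p/m_A = 1.673 × 10⁻²⁷/3.192 × 10⁻²⁵ = 5.24 × 10⁻³.

λ_A/λ_p = 5.24 × 10⁻³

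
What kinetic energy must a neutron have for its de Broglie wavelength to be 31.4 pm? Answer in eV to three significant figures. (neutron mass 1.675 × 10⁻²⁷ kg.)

KE = 0.830 eV

p = h/λ = 6.626 × 10⁻³⁴ / 3.140 × 10⁻¹¹ = 2.110 × 10⁻²³ kg·m/s.
KE = p²/(2m) = (2.110 × 10⁻²³)² / (2 × 1.675 × 10⁻²⁷) = 1.329 × 10⁻¹⁹ J = 0.830 eV.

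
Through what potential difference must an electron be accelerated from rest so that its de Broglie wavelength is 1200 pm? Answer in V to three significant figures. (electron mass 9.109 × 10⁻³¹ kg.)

p = h/λ = 6.626 × 10⁻³⁴ / 1.200 × 10⁻⁹ = 5.522 × 10⁻²⁵ kg·m/s.
KE = p²/(2m) = 1.674 × 10⁻¹⁹ J.
V = KE/e = 1.674 × 10⁻¹⁹ / (1.602 × 10⁻¹⁹) = 1.04 V.

V = 1.04 V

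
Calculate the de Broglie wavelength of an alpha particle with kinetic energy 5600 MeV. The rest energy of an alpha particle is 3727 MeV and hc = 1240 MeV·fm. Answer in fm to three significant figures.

λ = 0.145 fm

Total energy E = KE + m₀c² = 5600 + 3727 = 9327 MeV.
(pc)² = E² − (m₀c²)² = (9327)² − (3727)² = 7.310 × 10⁷ MeV², so pc = 8550 MeV.
λ = hc/(pc) = 1240 MeV·fm / 8550 MeV = 0.145 fm.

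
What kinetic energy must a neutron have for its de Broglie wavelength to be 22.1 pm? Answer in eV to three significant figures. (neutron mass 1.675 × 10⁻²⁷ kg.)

KE = 1.67 eV

p = h/λ = 6.626 × 10⁻³⁴ / 2.210 × 10⁻¹¹ = 2.998 × 10⁻²³ kg·m/s.
KE = p²/(2m) = (2.998 × 10⁻²³)² / (2 × 1.675 × 10⁻²⁷) = 2.683 × 10⁻¹⁹ J = 1.67 eV.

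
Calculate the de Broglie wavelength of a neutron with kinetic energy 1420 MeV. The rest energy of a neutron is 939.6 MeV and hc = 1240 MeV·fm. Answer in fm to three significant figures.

λ = 0.573 fm

Total energy E = KE + m₀c² = 1420 + 939.6 = 2359.6 MeV.
(pc)² = E² − (m₀c²)² = (2359.6)² − (939.6)² = 4.685 × 10⁶ MeV², so pc = 2164 MeV.
λ = hc/(pc) = 1240 MeV·fm / 2164 MeV = 0.573 fm.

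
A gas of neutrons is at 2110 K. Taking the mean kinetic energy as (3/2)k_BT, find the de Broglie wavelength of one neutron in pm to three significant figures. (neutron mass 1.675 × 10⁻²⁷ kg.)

KE = (3/2)k_BT = 1.5 × 1.381 × 10⁻²³ × 2110 = 4.371 × 10⁻²⁰ J.
p = √(2mKE) = √(2 × 1.675 × 10⁻²⁷ × 4.371 × 10⁻²⁰) = 1.210 × 10⁻²³ kg·m/s.
λ = h/p = 5.48 × 10⁻¹¹ m = 54.8 pm.

λ = 54.8 pm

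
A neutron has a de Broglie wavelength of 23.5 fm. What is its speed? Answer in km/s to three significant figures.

p = h/λ = 6.626 × 10⁻³⁴ / 2.350 × 10⁻¹⁴ = 2.820 × 10⁻²⁰ kg·m/s.
v = p/m = 2.820 × 10⁻²⁰ / 1.675 × 10⁻²⁷ = 1.68 × 10⁷ m/s = 1.68 × 10⁴ km/s.

v = 1.68 × 10⁴ km/s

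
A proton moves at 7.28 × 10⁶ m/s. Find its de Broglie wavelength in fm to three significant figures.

p = mv = 1.673 × 10⁻²⁷ × 7.28 × 10⁶ = 1.218 × 10⁻²⁰ kg·m/s.
λ = h/p = 6.626 × 10⁻³⁴ / 1.218 × 10⁻²⁰ = 5.44 × 10⁻¹⁴ m = 54.4 fm.

λ = 54.4 fm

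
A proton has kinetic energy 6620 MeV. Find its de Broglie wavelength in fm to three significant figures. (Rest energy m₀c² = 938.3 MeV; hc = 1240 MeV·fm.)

Total energy E = KE + m₀c² = 6620 + 938.3 = 7558.3 MeV.
(pc)² = E² − (m₀c²)² = (7558.3)² − (938.3)² = 5.625 × 10⁷ MeV², so pc = 7500 MeV.
λ = hc/(pc) = 1240 MeV·fm / 7500 MeV = 0.165 fm.

λ = 0.165 fm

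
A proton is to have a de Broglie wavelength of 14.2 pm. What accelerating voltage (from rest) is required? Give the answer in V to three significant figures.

p = h/λ = 6.626 × 10⁻³⁴ / 1.420 × 10⁻¹¹ = 4.666 × 10⁻²³ kg·m/s.
KE = p²/(2m) = 6.507 × 10⁻¹⁹ J.
V = KE/e = 6.507 × 10⁻¹⁹ / (1.602 × 10⁻¹⁹) = 4.06 V.

V = 4.06 V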